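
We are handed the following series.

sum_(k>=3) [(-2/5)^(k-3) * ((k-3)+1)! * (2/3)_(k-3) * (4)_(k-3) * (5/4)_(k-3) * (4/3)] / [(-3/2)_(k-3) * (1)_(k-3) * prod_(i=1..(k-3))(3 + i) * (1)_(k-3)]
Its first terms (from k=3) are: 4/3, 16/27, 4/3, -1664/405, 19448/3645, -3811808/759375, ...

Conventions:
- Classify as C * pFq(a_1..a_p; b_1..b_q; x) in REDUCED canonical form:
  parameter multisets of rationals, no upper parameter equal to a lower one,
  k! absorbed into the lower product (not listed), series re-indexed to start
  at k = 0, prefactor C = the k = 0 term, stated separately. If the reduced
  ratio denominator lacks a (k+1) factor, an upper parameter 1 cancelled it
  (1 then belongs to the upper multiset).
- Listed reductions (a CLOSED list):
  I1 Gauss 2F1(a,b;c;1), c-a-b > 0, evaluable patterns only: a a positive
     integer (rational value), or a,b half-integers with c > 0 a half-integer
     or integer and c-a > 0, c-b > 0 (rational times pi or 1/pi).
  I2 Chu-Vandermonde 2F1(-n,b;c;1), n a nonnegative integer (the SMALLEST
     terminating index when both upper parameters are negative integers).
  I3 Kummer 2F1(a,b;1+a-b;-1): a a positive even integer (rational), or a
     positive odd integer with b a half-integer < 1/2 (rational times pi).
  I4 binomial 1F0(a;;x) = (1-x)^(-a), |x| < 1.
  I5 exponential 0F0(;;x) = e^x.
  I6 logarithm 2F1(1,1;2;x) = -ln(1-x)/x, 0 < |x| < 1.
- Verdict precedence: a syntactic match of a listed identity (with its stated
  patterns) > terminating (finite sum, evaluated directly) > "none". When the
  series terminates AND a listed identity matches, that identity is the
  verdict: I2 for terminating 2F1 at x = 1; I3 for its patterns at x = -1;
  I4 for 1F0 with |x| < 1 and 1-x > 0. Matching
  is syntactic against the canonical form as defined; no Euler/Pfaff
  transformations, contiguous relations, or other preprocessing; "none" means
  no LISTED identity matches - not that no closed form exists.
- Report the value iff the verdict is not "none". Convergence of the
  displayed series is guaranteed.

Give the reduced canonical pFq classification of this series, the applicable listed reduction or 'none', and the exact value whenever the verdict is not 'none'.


Prefactor 4/3, argument -2/5: 3F2 with upper {2/3, 5/4, 2} over lower {-3/2, 1}. Verdict: none. No listed pattern accepts 3F2(2/3, 5/4, 2; -3/2, 1; -2/5).

Key observation: t_0 being 4/3, the lower running product (prefactor 4/3) is a rising factorial.
Step ratio: r(k) = (-2/5) * (k+2/3) (k+5/4) (k+2) / [(k-3/2) (k+1) (k+1)] - rational in k. x = (-2/5); t_0 = 4/3; negate the roots.


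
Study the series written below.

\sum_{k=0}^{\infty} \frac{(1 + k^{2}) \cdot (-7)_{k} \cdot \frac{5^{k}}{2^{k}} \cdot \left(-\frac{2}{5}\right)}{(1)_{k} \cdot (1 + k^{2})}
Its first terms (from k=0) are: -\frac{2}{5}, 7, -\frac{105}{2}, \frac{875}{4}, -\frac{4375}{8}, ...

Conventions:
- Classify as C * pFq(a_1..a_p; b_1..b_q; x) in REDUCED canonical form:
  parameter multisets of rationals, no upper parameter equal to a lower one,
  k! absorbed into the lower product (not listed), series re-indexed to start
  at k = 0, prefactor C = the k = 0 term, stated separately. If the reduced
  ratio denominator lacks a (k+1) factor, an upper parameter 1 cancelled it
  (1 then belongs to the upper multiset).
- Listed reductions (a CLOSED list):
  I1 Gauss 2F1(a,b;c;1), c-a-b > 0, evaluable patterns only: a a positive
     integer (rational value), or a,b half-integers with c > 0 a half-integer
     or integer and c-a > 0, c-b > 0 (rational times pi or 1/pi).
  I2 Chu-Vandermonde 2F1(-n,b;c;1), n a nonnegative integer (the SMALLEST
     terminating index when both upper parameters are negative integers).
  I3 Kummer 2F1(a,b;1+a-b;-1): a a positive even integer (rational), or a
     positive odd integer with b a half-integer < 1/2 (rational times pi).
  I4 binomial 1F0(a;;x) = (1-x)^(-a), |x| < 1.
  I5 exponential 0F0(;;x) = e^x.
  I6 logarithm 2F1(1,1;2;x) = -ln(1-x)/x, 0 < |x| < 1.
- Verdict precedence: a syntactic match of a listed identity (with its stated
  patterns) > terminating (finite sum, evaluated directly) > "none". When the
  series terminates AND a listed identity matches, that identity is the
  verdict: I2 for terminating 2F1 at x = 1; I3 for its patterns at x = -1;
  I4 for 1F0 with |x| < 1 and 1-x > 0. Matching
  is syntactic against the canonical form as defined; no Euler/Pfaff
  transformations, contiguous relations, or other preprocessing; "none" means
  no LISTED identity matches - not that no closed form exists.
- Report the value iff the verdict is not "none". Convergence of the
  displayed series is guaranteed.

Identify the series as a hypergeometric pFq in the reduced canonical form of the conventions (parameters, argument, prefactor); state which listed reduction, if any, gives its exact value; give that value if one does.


x = \frac{5}{2} here; the reduced form reads 1F0, upper {-7}, lower {-}, C = -\frac{2}{5}. Verdict: terminating - upper -7 stops the sum at k = 7; the 8 terms are added exactly. Its exact value is \frac{2187}{320}.

Key step: t_0 = -\frac{2}{5} here, and (1)_k (C = -2/5) is k! itself.
Consecutive-term ratio: r(k) = \frac{5}{2} * (k-7) / [(k+1)] - poly over poly, x = \frac{5}{2} from leading terms; C = -\frac{2}{5} at k = 0.


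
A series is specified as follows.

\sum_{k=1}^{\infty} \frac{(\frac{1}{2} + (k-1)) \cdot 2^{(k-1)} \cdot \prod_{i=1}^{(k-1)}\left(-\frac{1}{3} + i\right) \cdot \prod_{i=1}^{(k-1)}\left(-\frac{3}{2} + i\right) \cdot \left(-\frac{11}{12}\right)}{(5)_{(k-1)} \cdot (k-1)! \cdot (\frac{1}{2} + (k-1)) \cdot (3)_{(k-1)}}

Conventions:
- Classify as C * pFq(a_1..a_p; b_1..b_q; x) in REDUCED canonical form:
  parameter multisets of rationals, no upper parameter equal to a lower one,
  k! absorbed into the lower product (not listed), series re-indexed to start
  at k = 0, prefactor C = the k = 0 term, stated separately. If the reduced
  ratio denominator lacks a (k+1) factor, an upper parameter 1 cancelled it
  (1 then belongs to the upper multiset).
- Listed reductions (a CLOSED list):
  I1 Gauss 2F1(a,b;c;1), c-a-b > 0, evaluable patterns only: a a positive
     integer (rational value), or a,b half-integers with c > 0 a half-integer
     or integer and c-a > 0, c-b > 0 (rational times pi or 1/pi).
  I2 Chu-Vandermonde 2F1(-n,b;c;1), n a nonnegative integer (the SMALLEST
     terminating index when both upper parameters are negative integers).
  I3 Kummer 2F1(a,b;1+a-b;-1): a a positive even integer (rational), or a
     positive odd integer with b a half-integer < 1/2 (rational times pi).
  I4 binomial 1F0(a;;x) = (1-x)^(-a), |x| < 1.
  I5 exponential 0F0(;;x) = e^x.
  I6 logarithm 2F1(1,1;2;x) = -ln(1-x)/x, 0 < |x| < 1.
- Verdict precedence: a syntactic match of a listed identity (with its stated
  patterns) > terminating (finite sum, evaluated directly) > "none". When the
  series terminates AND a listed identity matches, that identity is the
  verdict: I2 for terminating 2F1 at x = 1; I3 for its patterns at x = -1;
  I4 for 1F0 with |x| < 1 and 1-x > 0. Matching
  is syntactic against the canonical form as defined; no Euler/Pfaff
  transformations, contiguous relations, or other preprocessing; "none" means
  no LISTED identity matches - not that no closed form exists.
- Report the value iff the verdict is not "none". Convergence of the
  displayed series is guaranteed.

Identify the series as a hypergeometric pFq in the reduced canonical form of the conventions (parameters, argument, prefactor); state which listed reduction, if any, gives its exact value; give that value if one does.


Canonical form: C = -\frac{11}{12} times 2F2 with upper {-\frac{1}{2}, \frac{2}{3}}, lower {3, 5}, x = 2. Verdict: none. No listed pattern accepts 2F2(-\frac{1}{2}, \frac{2}{3}; 3, 5; 2).

Key observation: from the first term -\frac{11}{12}: the factor k + 1/2 cancels (top and bottom), leaving C = -11/12.
Consecutive-term ratio: r(k) = 2 * (k-\frac{1}{2}) (k+\frac{2}{3}) / [(k+3) (k+5) (k+1)] - rational; roots negated = parameters, x = 2, C = -\frac{11}{12}.


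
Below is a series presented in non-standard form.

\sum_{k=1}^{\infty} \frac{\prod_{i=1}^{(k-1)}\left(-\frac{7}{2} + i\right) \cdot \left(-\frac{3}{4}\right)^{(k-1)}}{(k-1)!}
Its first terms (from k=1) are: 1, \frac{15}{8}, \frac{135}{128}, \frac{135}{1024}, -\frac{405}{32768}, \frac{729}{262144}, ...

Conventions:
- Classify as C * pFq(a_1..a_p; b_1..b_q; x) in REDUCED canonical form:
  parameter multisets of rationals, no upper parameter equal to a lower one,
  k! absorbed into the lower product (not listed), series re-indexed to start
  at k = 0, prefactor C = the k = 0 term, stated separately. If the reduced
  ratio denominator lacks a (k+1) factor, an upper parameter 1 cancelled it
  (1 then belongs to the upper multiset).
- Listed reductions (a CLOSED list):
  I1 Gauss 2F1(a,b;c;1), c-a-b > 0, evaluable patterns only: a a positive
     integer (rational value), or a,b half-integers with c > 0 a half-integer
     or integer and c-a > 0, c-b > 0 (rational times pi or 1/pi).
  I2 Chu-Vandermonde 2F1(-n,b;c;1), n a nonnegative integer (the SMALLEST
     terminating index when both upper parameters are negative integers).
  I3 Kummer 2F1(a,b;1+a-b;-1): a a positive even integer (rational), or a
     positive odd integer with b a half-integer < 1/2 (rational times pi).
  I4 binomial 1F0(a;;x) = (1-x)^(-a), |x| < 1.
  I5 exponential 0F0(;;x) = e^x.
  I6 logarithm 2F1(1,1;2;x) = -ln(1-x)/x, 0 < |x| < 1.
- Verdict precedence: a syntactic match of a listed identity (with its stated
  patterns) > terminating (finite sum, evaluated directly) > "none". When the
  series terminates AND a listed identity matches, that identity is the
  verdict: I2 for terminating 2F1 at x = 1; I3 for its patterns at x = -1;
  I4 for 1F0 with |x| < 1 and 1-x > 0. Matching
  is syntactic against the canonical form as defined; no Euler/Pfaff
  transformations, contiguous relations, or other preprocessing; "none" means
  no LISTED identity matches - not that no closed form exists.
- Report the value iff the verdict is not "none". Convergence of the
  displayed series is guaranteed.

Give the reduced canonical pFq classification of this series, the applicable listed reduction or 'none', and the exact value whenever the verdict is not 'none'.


Prefactor 1, argument -\frac{3}{4}: 1F0 with upper {-\frac{5}{2}} over lower {-}. Verdict at x = -\frac{3}{4}: the I4 binomial reduction matches (the 1F0 binomial series: exponent 5/2, x = -\frac{3}{4}). Exact value: \left(\frac{7}{4}\right)^{\frac{5}{2}}.

Structural cue: t_0 = 1 here, and the running product (C = 1, x = -3/4) telescopes to a rising factorial.
Consecutive-term ratio: r(k) = -\frac{3}{4} * (k-\frac{5}{2}) / [(k+1)] - rational in k, leading ratio -\frac{3}{4}; with t_0 = 1, classification follows.


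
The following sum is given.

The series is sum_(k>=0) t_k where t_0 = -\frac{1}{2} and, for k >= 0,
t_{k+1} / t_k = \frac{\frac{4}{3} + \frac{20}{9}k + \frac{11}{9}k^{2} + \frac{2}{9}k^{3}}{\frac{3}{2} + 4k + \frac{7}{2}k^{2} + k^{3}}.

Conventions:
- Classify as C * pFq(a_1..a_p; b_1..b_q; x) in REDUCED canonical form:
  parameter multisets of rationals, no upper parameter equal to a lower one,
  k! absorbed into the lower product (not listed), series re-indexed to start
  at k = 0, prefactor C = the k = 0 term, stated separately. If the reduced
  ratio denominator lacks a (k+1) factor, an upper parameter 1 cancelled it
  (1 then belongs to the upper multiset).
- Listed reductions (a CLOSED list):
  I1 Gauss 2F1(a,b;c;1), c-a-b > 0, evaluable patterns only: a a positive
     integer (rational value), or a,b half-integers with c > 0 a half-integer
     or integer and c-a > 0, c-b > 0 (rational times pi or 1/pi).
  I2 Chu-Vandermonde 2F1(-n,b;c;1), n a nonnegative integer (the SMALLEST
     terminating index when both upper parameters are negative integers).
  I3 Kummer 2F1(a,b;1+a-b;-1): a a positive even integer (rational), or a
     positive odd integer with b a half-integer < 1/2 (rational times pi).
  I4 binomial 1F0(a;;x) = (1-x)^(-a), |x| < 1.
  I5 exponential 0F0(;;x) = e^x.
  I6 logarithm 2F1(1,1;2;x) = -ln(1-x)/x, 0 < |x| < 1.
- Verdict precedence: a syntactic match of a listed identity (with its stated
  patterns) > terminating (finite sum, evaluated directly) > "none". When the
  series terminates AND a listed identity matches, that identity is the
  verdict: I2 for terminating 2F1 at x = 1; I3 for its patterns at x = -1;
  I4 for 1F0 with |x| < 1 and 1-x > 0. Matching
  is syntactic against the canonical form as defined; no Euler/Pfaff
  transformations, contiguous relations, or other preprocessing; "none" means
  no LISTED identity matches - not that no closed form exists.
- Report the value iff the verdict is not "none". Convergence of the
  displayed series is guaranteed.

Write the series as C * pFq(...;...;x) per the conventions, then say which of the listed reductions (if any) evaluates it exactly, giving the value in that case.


Key step: from the first term -\frac{1}{2}: the ratio is unreduced: k + 3/2 divides both sides (prefactor -1/2).
Adjacent-term ratio: r(k) = \frac{2}{9} * (k+2) (k+2) / [(k+1) (k+1)] - rational; roots negated = parameters, x = \frac{2}{9}, C = -\frac{1}{2}.

The series (x = \frac{2}{9}) is 2F1: upper {2, 2}, lower {1}, prefactor -\frac{1}{2}. Verdict: none here - no I1-I6 shape fits x = \frac{2}{9} with lower {1}.


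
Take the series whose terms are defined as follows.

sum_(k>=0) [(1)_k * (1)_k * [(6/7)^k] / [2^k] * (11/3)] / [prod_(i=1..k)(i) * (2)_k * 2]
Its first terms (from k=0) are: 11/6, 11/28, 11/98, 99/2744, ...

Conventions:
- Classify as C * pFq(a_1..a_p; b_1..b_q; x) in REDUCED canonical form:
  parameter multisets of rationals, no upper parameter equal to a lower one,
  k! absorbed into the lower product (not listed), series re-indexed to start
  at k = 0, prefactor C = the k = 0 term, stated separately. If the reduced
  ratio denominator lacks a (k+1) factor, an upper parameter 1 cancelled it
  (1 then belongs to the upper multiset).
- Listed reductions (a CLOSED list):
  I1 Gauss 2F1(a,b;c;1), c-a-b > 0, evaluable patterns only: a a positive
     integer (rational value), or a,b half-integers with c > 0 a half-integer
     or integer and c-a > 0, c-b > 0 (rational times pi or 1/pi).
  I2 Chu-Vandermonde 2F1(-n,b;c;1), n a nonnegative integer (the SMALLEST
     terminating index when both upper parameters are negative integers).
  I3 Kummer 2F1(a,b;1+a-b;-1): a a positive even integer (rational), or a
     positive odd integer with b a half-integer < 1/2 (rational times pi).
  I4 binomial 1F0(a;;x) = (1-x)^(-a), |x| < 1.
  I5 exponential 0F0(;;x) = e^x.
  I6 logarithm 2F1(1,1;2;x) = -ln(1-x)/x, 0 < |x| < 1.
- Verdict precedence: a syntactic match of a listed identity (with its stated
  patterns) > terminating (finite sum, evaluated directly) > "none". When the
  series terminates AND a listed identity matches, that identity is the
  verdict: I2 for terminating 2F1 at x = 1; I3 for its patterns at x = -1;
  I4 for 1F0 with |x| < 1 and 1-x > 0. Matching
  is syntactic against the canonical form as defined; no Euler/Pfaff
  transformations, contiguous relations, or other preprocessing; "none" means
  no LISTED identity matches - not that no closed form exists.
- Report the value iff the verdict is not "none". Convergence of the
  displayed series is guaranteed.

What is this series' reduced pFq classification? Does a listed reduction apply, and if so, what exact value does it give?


The series (x = 3/7) is 2F1: upper {1, 1}, lower {2}, prefactor 11/6. Verdict (x = 3/7): the I6 logarithm reduction applies (the logarithm: parameters (1,1;2), x = 3/7). Its exact value is (-77/18) * ln(4/7).

Structural cue: x = (3/7) and the product of the first k integers (C = 11/6) is k!.
Ratio: r(k) = (3/7) * (k+1) (k+1) / [(k+2) (k+1)] - rational in k, leading ratio (3/7); with t_0 = 11/6, classification follows.


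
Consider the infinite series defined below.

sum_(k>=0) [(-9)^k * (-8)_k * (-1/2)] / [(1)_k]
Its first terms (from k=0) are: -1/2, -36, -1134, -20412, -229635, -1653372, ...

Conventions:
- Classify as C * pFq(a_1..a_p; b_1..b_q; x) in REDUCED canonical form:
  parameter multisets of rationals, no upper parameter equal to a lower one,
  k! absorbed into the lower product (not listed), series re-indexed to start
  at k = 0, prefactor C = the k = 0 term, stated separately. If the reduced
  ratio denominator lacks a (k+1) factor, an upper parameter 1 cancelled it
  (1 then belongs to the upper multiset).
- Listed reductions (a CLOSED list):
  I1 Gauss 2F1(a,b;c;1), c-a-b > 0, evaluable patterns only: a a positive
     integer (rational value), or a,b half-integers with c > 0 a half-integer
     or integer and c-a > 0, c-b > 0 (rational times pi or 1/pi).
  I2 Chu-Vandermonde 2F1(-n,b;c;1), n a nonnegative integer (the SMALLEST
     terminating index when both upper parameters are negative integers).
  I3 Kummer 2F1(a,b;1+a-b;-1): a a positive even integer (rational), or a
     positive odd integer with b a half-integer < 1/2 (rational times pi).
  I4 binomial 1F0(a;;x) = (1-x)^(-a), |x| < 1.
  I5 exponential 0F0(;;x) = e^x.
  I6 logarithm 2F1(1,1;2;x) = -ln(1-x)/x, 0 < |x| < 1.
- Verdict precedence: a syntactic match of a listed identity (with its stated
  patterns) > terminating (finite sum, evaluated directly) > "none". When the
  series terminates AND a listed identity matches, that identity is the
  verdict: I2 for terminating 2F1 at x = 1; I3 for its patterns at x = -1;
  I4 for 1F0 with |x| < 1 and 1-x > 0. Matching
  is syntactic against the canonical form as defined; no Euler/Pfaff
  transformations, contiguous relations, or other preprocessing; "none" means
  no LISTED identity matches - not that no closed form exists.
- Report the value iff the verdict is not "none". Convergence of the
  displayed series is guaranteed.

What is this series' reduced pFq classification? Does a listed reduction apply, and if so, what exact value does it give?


First insight: t_0 being -1/2, (1)_k (prefactor -1/2) is k! itself.
Term ratio: r(k) = (-9) * (k-8) / [(k+1)] - rational; roots negated = parameters, x = (-9), C = -1/2.

At argument -9: a 1F0 with upper {-8}, lower {-}, scaled by C = -1/2. Verdict: terminating - upper parameter -8 makes this a finite sum (last index 8), evaluated exactly. Its exact value is -50000000.


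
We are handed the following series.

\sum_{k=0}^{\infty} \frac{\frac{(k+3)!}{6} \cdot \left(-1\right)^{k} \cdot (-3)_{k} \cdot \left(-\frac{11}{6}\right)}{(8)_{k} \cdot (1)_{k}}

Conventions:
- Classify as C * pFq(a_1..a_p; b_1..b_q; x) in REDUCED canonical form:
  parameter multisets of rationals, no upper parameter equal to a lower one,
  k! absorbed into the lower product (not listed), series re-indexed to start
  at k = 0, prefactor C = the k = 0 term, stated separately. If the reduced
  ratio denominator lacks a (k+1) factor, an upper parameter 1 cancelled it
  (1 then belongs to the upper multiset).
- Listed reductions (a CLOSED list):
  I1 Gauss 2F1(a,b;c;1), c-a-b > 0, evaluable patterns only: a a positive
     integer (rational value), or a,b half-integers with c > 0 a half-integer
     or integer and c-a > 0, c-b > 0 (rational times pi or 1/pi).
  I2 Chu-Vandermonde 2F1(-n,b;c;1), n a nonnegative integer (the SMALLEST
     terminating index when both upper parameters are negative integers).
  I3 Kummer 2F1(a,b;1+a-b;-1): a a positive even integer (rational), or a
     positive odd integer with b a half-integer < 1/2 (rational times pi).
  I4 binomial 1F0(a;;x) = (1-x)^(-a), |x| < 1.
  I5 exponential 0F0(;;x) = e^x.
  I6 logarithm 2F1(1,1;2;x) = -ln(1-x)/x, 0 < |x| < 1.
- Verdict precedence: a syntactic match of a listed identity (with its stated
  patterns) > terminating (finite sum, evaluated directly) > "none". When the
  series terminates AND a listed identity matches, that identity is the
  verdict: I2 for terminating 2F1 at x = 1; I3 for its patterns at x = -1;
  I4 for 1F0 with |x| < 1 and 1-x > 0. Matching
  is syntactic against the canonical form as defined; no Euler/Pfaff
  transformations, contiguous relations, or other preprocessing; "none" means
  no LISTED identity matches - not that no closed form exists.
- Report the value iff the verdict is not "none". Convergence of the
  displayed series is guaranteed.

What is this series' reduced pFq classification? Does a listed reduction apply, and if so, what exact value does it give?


Key step: from the first term -\frac{11}{6}: the factorial ratio (prefactor -11/6) (k+a-1)!/(a-1)! is a rising factorial (a)_k.
Step ratio: r(k) = -1 * (k-3) (k+4) / [(k+8) (k+1)] ; factor over Q: parameters, x = -1, and C = -\frac{11}{6}.

Canonical form: C = -\frac{11}{6} times 2F1 with upper {-3, 4}, lower {8}, x = -1. Verdict: Kummer (I3) matches (x = -1; c = 8 equals 1+a-b for upper {-3, 4}: listed pattern). Sum: -\frac{77}{12}.


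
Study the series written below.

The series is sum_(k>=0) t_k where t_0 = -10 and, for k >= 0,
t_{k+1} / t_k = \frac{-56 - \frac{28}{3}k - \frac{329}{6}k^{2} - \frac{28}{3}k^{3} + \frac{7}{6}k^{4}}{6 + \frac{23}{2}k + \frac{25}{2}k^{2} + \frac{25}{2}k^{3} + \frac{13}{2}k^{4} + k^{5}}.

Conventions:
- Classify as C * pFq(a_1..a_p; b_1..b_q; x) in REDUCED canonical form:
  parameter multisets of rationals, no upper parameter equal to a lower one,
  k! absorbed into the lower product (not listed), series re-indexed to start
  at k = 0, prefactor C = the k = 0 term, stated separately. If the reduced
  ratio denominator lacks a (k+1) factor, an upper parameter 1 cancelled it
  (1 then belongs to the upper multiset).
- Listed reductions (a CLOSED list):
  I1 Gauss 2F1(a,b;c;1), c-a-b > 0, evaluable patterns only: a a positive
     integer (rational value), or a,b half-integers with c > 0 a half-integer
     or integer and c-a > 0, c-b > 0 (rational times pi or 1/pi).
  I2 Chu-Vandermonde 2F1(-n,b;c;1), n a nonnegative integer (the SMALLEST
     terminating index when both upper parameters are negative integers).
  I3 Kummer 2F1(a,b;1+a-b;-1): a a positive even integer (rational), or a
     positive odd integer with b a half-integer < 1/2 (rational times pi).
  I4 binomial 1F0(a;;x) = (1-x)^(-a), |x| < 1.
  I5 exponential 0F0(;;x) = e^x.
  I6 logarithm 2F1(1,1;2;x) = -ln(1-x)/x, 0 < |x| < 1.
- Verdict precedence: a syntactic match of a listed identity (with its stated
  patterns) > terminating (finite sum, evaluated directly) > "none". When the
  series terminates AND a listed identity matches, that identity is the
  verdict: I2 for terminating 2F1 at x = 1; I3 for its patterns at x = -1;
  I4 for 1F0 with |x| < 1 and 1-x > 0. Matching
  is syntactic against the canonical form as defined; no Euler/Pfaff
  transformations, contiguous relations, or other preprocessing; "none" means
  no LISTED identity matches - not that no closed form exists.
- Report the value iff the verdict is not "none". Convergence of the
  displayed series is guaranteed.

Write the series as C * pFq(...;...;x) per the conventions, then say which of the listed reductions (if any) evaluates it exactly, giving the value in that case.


Reduced: x = \frac{7}{6}, 1F1, upper = {-12}, lower = {\frac{3}{2}}, C = -10. Verdict: terminating. (-12)_k vanishes past k = 12, leaving a 13-term sum, computed directly. Sum: -\frac{39495432127998848}{17148958092820125}.

Key step: x = \frac{7}{6} and factor the ratio over Q (prefactor -10): negated roots = parameters.
Step ratio: r(k) = \frac{7}{6} * (k-12) / [(k+\frac{3}{2}) (k+1)] - rational; roots negated = parameters, x = \frac{7}{6}, C = -10.


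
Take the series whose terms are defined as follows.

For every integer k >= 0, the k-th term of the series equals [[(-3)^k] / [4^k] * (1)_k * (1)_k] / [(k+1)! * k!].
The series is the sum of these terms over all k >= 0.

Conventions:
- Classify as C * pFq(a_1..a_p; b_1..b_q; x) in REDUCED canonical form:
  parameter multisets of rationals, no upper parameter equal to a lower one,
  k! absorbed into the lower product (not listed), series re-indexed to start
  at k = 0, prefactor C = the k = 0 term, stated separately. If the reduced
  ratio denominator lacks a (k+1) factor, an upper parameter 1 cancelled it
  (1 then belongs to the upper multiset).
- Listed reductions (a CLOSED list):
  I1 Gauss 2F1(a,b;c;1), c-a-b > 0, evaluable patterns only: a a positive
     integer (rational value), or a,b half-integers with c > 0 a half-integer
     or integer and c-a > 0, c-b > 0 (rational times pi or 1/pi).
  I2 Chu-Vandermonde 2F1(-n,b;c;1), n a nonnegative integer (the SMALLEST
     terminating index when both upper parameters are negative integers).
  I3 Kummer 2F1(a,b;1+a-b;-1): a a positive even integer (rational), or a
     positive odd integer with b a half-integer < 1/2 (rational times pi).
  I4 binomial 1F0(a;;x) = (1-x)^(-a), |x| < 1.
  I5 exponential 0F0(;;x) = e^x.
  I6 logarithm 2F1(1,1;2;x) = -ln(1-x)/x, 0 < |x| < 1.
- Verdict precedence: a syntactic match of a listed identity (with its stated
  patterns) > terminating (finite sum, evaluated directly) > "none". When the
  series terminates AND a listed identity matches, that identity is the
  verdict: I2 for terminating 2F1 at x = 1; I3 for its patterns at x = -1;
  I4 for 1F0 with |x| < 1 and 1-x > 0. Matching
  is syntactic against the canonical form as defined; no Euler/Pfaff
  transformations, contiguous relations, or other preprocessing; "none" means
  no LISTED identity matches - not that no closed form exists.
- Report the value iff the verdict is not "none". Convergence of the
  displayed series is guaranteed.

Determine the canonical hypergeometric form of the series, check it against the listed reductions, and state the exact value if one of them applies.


With C = 1: the canonical form is 2F1(1, 1; 2; -3/4). Verdict: the logarithmic series (I6) matches (the logarithm: parameters (1,1;2), x = -3/4). Sum: (4/3) * ln(7/4).

The tell: t_0 being 1, the two geometric factors (C = 1, x = -3/4) combine into one argument.
Ratio: r(k) = (-3/4) * (k+1) (k+1) / [(k+2) (k+1)] - poly over poly, x = (-3/4) from leading terms; C = 1 at k = 0.


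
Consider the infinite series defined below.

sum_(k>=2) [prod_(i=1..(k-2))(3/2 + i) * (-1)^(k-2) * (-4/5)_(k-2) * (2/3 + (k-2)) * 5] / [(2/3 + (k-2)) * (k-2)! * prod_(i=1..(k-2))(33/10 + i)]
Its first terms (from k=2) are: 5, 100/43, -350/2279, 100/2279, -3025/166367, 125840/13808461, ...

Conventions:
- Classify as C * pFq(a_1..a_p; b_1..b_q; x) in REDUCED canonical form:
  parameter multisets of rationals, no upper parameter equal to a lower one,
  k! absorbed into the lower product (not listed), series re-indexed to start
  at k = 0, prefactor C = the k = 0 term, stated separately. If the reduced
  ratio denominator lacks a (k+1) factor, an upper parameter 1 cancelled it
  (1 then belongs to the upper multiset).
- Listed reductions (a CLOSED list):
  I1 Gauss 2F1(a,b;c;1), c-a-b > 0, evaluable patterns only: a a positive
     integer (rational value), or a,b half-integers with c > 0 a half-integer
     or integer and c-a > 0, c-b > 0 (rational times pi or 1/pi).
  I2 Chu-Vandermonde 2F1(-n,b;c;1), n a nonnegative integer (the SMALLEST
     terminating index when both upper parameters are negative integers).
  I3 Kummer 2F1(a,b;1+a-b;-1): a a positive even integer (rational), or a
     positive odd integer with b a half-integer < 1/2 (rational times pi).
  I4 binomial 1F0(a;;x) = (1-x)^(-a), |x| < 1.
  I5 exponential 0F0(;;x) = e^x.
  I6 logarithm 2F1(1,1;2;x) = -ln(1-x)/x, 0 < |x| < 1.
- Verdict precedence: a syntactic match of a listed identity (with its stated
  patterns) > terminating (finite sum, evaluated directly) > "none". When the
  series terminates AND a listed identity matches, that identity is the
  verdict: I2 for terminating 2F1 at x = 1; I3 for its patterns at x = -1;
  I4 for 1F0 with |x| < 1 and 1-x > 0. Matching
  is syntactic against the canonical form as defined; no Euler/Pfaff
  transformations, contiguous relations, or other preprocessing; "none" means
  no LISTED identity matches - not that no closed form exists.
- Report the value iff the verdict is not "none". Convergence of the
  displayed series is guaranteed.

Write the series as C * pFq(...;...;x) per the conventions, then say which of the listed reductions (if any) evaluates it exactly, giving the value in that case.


At argument -1: a 2F1 with upper {-4/5, 5/2}, lower {43/10}, scaled by C = 5. Verdict: no listed reduction: x = -1 and upper {-4/5, 5/2} fail every I1-I6 pattern.

Structural cue: t_0 = 5 here, and striking the common factor k + 2/3 reduces the term (prefactor 5).
Step ratio: r(k) = (-1) * (k-4/5) (k+5/2) / [(k+43/10) (k+1)] - poly over poly, x = (-1) from leading terms; C = 5 at k = 0.


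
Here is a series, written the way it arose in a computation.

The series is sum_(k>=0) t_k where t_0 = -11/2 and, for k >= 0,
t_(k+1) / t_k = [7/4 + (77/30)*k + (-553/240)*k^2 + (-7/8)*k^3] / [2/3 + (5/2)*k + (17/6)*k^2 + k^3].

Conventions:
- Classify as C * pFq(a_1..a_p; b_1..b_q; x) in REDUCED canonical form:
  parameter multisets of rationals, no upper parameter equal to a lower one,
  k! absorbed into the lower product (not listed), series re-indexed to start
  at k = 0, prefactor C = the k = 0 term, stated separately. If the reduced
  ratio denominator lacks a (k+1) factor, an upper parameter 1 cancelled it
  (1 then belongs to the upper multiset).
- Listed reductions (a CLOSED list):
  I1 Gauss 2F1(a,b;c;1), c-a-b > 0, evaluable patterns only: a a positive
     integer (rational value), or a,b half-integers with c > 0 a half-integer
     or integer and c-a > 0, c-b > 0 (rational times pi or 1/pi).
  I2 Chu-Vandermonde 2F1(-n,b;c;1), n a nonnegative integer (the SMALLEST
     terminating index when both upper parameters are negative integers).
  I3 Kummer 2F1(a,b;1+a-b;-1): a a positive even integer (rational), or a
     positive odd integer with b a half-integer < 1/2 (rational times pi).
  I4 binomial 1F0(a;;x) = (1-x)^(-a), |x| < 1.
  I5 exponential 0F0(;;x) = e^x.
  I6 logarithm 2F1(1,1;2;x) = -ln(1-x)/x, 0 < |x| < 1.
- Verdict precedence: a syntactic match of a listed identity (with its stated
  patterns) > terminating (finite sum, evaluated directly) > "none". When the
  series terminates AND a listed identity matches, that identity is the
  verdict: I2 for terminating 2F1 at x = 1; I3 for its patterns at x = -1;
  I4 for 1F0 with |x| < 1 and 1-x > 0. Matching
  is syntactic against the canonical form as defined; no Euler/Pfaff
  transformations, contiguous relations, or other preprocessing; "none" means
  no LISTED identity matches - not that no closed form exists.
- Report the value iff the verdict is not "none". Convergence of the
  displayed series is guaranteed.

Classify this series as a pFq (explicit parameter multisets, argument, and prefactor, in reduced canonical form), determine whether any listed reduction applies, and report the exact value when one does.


Canonical form: C = -11/2 times 2F1 with upper {-6/5, 10/3}, lower {4/3}, x = -7/8. Verdict: none. A 2F1 with upper {-6/5, 10/3} fits none of I1-I6 at x = -7/8; the sum runs forever.

Structural cue: with t_0 = -11/2, factor the ratio over Q (C = -11/2, x = -7/8): negated roots = parameters.
Ratio: r(k) = (-7/8) * (k-6/5) (k+10/3) / [(k+4/3) (k+1)] - rational in k. x = (-7/8); t_0 = -11/2; negate the roots.


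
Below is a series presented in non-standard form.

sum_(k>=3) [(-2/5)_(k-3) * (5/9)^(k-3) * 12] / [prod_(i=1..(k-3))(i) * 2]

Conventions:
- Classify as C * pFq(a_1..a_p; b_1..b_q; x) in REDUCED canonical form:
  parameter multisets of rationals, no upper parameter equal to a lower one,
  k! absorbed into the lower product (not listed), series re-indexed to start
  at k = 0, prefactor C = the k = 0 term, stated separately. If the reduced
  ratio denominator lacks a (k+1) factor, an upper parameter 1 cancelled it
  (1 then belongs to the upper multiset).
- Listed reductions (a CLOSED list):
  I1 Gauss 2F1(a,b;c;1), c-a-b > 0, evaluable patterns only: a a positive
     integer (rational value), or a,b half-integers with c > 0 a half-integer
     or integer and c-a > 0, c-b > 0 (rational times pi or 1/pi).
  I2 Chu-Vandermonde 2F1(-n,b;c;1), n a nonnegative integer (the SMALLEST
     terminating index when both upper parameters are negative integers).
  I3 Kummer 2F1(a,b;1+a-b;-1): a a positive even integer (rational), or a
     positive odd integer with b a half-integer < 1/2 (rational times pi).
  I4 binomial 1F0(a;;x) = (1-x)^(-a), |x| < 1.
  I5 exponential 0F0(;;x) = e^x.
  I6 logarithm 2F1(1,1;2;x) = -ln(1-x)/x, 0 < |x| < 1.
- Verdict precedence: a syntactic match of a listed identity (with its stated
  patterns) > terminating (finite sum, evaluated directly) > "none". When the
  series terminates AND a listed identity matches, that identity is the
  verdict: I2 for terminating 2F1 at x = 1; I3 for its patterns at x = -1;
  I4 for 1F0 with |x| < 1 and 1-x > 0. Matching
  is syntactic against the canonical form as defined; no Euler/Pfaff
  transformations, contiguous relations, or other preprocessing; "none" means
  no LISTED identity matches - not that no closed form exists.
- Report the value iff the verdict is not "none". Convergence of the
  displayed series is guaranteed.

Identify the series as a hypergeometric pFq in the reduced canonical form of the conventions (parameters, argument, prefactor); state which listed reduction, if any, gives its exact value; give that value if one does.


Classification (C = 6): 1F0 with upper {-2/5}, lower {-}, argument x = 5/9. Verdict: binomial (I4) fires (the 1F0 binomial series: exponent 2/5, x = 5/9). Exact value: 6 * (4/9)^(2/5).

Structural cue: t_0 = 6 here, and the constant factors (prefactor 6) combine into one prefactor.
Step ratio: r(k) = (5/9) * (k-2/5) / [(k+1)] - rational; roots negated = parameters, x = (5/9), C = 6.


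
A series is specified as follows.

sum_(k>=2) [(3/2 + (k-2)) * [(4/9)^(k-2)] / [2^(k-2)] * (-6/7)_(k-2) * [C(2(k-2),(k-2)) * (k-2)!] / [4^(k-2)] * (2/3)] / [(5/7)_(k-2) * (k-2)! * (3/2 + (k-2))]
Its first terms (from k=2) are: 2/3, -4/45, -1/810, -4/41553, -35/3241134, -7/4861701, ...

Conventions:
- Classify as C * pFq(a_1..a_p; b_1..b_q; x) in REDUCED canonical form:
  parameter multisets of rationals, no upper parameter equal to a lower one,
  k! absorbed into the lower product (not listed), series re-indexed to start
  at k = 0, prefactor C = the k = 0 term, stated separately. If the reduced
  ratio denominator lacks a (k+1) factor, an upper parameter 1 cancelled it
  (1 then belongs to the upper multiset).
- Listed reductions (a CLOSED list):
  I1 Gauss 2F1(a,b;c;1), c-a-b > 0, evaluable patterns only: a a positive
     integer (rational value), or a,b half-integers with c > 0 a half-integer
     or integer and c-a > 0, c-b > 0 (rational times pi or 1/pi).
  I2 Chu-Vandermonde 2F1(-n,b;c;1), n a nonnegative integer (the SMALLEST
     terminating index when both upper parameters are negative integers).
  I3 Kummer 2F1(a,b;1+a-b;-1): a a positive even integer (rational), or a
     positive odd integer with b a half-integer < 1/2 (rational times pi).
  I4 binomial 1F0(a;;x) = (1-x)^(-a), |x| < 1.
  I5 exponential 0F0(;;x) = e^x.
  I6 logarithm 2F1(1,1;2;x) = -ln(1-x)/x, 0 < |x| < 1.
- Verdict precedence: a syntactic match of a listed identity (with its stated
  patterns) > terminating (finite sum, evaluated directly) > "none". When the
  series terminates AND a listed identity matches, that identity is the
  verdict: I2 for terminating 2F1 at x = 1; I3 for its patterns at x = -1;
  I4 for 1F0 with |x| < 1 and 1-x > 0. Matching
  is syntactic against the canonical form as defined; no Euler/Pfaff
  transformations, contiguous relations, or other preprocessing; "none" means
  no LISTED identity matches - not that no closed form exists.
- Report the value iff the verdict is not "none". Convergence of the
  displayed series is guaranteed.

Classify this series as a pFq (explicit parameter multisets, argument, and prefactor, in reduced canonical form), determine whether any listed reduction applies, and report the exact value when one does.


The series (x = 2/9) is 2F1: upper {-6/7, 1/2}, lower {5/7}, prefactor 2/3. Verdict: none - this 2F1 at x = 2/9 matches no listed pattern, and upper {-6/7, 1/2} holds no stopper.

Structural cue: t_0 = 2/3 here, and C(2k,k) (C = 2/3, x = 2/9) equals 4^k (1/2)_k / k!.
Term ratio: r(k) = (2/9) * (k-6/7) (k+1/2) / [(k+5/7) (k+1)] - rational in k, leading ratio (2/9); with t_0 = 2/3, classification follows.


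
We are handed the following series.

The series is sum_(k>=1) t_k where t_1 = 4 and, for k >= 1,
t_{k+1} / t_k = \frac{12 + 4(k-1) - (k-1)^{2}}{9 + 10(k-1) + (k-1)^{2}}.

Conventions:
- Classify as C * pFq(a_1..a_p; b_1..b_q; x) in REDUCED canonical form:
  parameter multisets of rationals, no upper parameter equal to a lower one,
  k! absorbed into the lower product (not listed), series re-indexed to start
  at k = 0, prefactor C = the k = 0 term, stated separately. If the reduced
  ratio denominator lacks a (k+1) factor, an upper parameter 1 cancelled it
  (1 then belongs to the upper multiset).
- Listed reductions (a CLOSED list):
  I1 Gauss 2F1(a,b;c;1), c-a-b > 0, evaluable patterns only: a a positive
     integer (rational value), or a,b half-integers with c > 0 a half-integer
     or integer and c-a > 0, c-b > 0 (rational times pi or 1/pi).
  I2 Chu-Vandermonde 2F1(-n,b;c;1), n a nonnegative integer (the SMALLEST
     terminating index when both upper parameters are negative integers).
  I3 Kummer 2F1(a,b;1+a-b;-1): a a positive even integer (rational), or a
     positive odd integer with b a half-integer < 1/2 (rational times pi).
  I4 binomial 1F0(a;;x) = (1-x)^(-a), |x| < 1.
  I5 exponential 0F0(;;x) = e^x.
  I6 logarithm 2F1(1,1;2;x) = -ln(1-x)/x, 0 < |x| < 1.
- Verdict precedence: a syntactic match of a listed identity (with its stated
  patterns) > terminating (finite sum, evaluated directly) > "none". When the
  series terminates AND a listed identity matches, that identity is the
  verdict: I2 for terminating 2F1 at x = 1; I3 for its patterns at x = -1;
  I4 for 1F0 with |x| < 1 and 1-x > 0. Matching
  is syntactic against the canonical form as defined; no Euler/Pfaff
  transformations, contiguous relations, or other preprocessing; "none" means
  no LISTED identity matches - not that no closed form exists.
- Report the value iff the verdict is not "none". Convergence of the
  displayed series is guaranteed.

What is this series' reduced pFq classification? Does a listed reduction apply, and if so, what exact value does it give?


Classification (C = 4): 2F1 with upper {-6, 2}, lower {9}, argument x = -1. Verdict: the Kummer evaluation I3 matches (x = -1; c = 9 equals 1+a-b for upper {-6, 2}: listed pattern). Value: 16.

Structural cue: with t_0 = 4, roots of the ratio polynomials (C = 4) are the negated parameters.
Adjacent-term ratio: r(k) = -1 * (k-6) (k+2) / [(k+9) (k+1)] - rational in k. x = -1; t_0 = 4; negate the roots.


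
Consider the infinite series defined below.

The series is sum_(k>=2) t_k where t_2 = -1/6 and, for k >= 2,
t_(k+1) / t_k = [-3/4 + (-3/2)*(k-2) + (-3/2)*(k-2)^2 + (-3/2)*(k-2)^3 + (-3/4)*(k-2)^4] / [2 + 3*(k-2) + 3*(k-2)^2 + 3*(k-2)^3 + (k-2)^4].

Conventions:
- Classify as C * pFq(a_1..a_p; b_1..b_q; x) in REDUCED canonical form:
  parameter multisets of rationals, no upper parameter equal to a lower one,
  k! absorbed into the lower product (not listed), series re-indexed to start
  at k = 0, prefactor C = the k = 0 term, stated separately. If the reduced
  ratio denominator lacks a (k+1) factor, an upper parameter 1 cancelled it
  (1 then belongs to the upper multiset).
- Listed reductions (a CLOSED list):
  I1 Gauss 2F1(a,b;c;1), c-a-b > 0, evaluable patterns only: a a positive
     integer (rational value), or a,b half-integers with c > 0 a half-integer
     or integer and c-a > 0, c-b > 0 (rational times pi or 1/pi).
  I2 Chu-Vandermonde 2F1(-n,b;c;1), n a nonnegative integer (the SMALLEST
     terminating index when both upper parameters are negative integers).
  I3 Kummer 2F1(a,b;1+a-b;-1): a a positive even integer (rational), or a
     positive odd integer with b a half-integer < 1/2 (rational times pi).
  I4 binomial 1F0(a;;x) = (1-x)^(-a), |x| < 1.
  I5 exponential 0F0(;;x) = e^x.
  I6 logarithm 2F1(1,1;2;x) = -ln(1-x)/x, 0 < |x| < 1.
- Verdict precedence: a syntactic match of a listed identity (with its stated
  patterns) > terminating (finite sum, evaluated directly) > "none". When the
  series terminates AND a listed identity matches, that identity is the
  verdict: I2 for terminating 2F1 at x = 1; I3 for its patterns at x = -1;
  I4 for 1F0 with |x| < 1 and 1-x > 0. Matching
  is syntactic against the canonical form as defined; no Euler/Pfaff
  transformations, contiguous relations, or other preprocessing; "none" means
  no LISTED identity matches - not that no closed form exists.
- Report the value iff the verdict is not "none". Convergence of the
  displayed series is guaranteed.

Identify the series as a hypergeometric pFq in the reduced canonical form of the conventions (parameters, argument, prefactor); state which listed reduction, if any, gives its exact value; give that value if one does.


This is -1/6 * 2F1(1, 1; 2; -3/4) in reduced canonical form. Verdict: the I6 logarithm reduction applies (the logarithm: parameters (1,1;2), x = -3/4). Hence: (-2/9) * ln(7/4).

Structural cue: x = (-3/4) and cancel k^2 + 1 from the displayed ratio first; then prefactor -1/6.
Ratio: r(k) = (-3/4) * (k+1) (k+1) / [(k+2) (k+1)] - rational in k. x = (-3/4); t_0 = -1/6; negate the roots.
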